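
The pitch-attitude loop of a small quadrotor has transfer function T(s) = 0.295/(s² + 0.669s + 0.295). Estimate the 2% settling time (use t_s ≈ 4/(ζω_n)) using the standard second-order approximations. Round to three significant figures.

Comparing the denominator to s² + 2ζω_n s + ω_n²: ω_n = √0.295 = 0.543 rad/s, and 2ζω_n = 0.669 so ζ = 0.669/(2·0.543) = 0.616.
t_s ≈ 4/(ζω_n) = 4/(0.616·0.543) = 12.0 s.

t_s ≈ 12.0 s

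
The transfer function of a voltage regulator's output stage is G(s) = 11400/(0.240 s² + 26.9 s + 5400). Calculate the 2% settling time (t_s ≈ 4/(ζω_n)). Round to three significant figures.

Dividing through by 0.240: denominator becomes s² + 112.1 s + 22500.
So ω_n = √22500 = 150 rad/s and ζ = 112.1/(2·150) = 0.374.
t_s ≈ 4/(ζω_n) = 0.0714 s.

t_s ≈ 0.0714 s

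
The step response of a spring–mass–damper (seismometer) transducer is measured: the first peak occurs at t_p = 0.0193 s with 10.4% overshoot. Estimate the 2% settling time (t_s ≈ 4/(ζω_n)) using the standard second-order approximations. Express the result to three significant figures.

From the overshoot, ζ = −ln(OS)/√(π²+ln²(OS)) = 0.585.
From t_p = π/ω_d, ω_d = π/0.0193 = 163 rad/s, so ω_n = ω_d/√(1−ζ²) = 201 rad/s.
t_s ≈ 4/(ζω_n) = 4/(0.585·201) = 0.0341 s.

t_s ≈ 0.0341 s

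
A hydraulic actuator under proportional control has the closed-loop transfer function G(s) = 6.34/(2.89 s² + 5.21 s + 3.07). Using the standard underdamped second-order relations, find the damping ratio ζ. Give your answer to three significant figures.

ζ ≈ 0.875

Dividing through by 2.89: denominator becomes s² + 1.803 s + 1.062.
So ω_n = √1.062 = 1.03 rad/s and ζ = 1.803/(2·1.03) = 0.875.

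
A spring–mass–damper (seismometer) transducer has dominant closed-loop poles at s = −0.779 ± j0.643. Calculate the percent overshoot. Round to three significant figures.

The poles are at −σ ± jω_d with σ = 0.779 and ω_d = 0.643, so ω_n = √(σ²+ω_d²) = 1.01 rad/s and ζ = σ/ω_n = 0.771.
%OS = 100·exp(−πζ/√(1−ζ²)) = 2.22%.

%OS ≈ 2.22%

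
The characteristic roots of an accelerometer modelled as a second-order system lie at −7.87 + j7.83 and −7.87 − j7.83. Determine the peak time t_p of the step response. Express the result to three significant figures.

t_p ≈ 0.401 s

t_p = π/ω_d with ω_d = 7.83 (the imaginary part), so t_p = 0.401 s.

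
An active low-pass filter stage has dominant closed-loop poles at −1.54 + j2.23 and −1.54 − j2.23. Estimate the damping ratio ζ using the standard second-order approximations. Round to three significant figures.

|pole| = ω_n = √(1.54² + 2.23²) = 2.71 rad/s; ζ = cos θ = σ/ω_n = 0.568.

ζ ≈ 0.568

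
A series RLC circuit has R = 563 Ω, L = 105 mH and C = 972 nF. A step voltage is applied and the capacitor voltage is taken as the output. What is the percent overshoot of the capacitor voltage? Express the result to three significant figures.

For a series RLC circuit (capacitor voltage as output), ω_n = 1/√(LC) = 1/√(105 mH · 972 nF) = 3130 rad/s.
ζ = (R/2)·√(C/L) = (563/2)·√(972 nF/105 mH) = 0.856.
Overshoot: exp(−π·0.856/√(1−0.856²)) = 0.00545, i.e. 0.545%.

%OS ≈ 0.545%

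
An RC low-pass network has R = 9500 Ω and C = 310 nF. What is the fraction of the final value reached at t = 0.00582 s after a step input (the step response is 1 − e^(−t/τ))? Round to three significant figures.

y/y_∞ ≈ 0.861

τ = RC = 9500 × 310 nF = 0.00295 s.
y(t)/y_∞ = 1 − e^(−t/τ) = 1 − e^(−0.00582/0.00295) = 1 − e^(−1.98) = 0.861.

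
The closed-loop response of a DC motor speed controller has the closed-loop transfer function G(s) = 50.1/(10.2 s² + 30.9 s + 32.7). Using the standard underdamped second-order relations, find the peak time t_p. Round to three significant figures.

t_p ≈ 3.29 s

Dividing through by 10.2: denominator becomes s² + 3.029 s + 3.206.
So ω_n = √3.206 = 1.79 rad/s and ζ = 3.029/(2·1.79) = 0.846.
ω_d = ω_n√(1−ζ²) = 0.955 rad/s. t_p = π/ω_d = 3.29 s.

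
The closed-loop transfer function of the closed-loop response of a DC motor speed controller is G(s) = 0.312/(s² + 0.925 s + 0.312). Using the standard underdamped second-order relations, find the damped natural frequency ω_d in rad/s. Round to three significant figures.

ω_d ≈ 0.313 rad/s

Comparing the denominator to s² + 2ζω_n s + ω_n²: ω_n = √0.312 = 0.559 rad/s, and 2ζω_n = 0.925 so ζ = 0.925/(2·0.559) = 0.828.
ω_d = 0.559·√(1 − 0.828²) = 0.313 rad/s.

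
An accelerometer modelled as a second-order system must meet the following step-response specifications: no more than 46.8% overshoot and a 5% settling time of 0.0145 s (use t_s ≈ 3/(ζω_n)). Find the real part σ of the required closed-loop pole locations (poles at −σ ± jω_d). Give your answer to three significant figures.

σ ≈ 207

The settling-time spec alone fixes σ = ζω_n = 3/t_s = 3/0.0145 = 207.
(Overshoot then fixes ζ = 0.235 and hence ω_d = σ·√(1−ζ²)/ζ = 856 rad/s.)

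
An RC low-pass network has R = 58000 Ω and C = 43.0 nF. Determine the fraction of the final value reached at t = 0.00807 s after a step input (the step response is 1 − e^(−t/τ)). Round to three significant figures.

τ = RC = 58000 × 43.0 nF = 0.00249 s.
y(t)/y_∞ = 1 − e^(−t/τ) = 1 − e^(−0.00807/0.00249) = 1 − e^(−3.24) = 0.961.

y/y_∞ ≈ 0.961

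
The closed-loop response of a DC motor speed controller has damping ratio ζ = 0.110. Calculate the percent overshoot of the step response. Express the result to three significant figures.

%OS ≈ 70.6%

For an underdamped second-order system, %OS = 100·exp(−πζ/√(1−ζ²)).
πζ/√(1−ζ²) = π·0.110/√(1−0.0121) = 0.3477, so %OS = 100·e^(−0.3477) = 70.6%.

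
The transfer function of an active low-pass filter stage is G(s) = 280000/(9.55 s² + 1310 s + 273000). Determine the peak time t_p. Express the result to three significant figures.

t_p ≈ 0.0203 s

Dividing through by 9.55: denominator becomes s² + 137.2 s + 28590.
So ω_n = √28590 = 169 rad/s and ζ = 137.2/(2·169) = 0.406.
The damped frequency ω_d = ω_n√(1−ζ²) = 155 rad/s. t_p = π/ω_d = 0.0203 s.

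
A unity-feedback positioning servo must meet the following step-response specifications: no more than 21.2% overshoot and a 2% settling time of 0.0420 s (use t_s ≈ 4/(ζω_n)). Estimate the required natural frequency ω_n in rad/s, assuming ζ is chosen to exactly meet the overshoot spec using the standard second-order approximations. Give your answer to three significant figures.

ω_n ≈ 215 rad/s

From %OS = 100·exp(−πζ/√(1−ζ²)), invert to get ζ = −ln(OS)/√(π² + ln²(OS)) with OS = 0.212.
−ln 0.212 = 1.551, so ζ = 1.551/√(π² + 2.406) = 0.443.
Then ω_n = 4/(ζ t_s) = 4/(0.443 × 0.0420) = 215 rad/s.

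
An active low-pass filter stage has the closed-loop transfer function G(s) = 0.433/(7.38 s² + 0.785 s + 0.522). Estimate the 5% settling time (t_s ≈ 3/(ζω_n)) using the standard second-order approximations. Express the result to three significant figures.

Dividing through by 7.38: denominator becomes s² + 0.1064 s + 0.07073.
So ω_n = √0.07073 = 0.266 rad/s and ζ = 0.1064/(2·0.266) = 0.200.
t_s ≈ 3/(ζω_n) = 56.4 s.

t_s ≈ 56.4 s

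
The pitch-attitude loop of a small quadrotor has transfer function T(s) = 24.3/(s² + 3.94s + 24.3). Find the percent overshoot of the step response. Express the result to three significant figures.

%OS ≈ 25.4%

Matching coefficients with s² + 2ζω_n s + ω_n² gives ω_n² = 24.3 ⇒ ω_n = 4.93 rad/s, and ζ = 3.94/(2ω_n) = 0.400.
%OS = 100·exp(−πζ/√(1−ζ²)) = 25.4%.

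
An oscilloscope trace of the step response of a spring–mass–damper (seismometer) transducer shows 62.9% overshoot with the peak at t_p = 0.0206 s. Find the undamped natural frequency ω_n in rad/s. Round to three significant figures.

ω_n ≈ 154 rad/s

From the overshoot, ζ = −ln(OS)/√(π²+ln²(OS)) = 0.146.
From t_p = π/ω_d, ω_d = π/0.0206 = 153 rad/s, so ω_n = ω_d/√(1−ζ²) = 154 rad/s.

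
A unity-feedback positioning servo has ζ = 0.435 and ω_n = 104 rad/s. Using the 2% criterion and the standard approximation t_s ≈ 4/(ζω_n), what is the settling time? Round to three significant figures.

t_s ≈ 0.0884 s

t_s ≈ 4/(ζω_n) = 4/(0.435 × 104) = 0.0884 s.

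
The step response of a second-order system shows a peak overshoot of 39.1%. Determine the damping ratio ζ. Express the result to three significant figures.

ζ = −ln(OS)/√(π² + (ln OS)²). With OS = 0.391, ln OS = −0.9390 and ζ = 0.9390/3.279 = 0.286.

ζ ≈ 0.286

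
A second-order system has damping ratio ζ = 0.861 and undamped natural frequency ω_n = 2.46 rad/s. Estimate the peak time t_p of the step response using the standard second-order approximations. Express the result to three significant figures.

The damped frequency is ω_d = ω_n√(1−ζ²) = 2.46·√(1−0.741) = 1.25 rad/s.
Peak time t_p = π/ω_d = π/1.25 = 2.51 s.

t_p ≈ 2.51 s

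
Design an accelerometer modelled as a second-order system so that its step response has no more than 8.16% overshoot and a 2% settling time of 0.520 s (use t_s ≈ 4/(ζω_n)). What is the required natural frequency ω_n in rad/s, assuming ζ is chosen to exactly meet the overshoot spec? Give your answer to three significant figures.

ω_n ≈ 12.3 rad/s

From %OS = 100·exp(−πζ/√(1−ζ²)), invert to get ζ = −ln(OS)/√(π² + ln²(OS)) with OS = 0.0816.
−ln 0.0816 = 2.506, so ζ = 2.506/√(π² + 6.280) = 0.624.
From t_s ≈ 4/(ζω_n): ω_n = 4/(ζ·t_s) = 4/(0.624·0.520) = 12.3 rad/s.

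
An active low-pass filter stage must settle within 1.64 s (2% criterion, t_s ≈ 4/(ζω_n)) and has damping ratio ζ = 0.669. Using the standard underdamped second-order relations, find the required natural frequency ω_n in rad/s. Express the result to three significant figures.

ω_n ≈ 3.65 rad/s

Rearranging t_s ≈ 4/(ζω_n) gives ω_n = 4/(ζ·t_s) = 4/(0.669 × 1.64) = 3.65 rad/s.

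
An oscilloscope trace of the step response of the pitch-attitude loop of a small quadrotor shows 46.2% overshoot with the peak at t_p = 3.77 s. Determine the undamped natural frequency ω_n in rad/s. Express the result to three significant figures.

ω_n ≈ 0.858 rad/s

ζ from %OS: ζ = |ln 0.462|/√(π²+ln²0.462) = 0.239.
From t_p = π/ω_d, ω_d = π/3.77 = 0.833 rad/s, so ω_n = ω_d/√(1−ζ²) = 0.858 rad/s.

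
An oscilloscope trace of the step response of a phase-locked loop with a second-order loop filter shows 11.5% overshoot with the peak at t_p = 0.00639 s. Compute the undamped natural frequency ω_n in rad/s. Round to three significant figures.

ω_n ≈ 597 rad/s

The overshoot fixes ζ = −ln(OS)/√(π²+ln²(OS)) = 0.567.
From t_p = π/ω_d, ω_d = π/0.00639 = 492 rad/s, so ω_n = ω_d/√(1−ζ²) = 597 rad/s.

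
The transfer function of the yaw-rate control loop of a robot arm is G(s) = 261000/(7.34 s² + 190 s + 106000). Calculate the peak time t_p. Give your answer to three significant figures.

Dividing through by 7.34: denominator becomes s² + 25.89 s + 14440.
So ω_n = √14440 = 120 rad/s and ζ = 25.89/(2·120) = 0.108.
ω_d = 120·√(1 − 0.108²) = 119 rad/s. t_p = π/ω_d = 0.0263 s.

t_p ≈ 0.0263 s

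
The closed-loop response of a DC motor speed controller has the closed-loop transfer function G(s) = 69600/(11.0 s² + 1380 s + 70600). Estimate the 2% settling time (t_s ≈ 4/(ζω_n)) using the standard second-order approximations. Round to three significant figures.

t_s ≈ 0.0638 s

Dividing through by 11.0: denominator becomes s² + 125.5 s + 6418.
So ω_n = √6418 = 80.1 rad/s and ζ = 125.5/(2·80.1) = 0.783.
t_s ≈ 4/(ζω_n) = 0.0638 s.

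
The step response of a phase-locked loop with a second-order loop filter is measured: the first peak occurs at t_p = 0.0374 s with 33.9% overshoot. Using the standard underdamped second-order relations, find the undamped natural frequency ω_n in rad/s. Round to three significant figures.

ω_n ≈ 88.8 rad/s

The overshoot fixes ζ = −ln(OS)/√(π²+ln²(OS)) = 0.326.
From t_p = π/ω_d, ω_d = π/0.0374 = 84.0 rad/s, so ω_n = ω_d/√(1−ζ²) = 88.8 rad/s.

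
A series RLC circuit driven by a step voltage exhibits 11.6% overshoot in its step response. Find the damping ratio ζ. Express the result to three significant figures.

ζ ≈ 0.566

Inverting the overshoot relation: ζ = |ln 0.116|/√(π² + ln²0.116) = 0.566.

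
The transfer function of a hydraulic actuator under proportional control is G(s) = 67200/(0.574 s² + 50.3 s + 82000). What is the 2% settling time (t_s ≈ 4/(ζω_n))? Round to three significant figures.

Dividing through by 0.574: denominator becomes s² + 87.63 s + 142900.
So ω_n = √142900 = 378 rad/s and ζ = 87.63/(2·378) = 0.116.
t_s ≈ 4/(ζω_n) = 0.0913 s.

t_s ≈ 0.0913 s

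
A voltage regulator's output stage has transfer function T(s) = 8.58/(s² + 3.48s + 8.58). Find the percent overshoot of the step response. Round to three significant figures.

%OS ≈ 9.83%

Matching coefficients with s² + 2ζω_n s + ω_n² gives ω_n² = 8.58 ⇒ ω_n = 2.93 rad/s, and ζ = 3.48/(2ω_n) = 0.594.
Overshoot: exp(−π·0.594/√(1−0.594²)) = 0.0983, i.e. 9.83%.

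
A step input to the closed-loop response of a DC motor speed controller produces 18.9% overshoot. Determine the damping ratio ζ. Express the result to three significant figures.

ζ ≈ 0.469

From %OS = 100·exp(−πζ/√(1−ζ²)), invert to get ζ = −ln(OS)/√(π² + ln²(OS)) with OS = 0.189.
−ln 0.189 = 1.666, so ζ = 1.666/√(π² + 2.776) = 0.469.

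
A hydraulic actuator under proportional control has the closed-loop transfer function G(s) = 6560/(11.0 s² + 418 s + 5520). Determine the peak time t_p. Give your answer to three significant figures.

t_p ≈ 0.265 s

Dividing through by 11.0: denominator becomes s² + 38.00 s + 501.8.
So ω_n = √501.8 = 22.4 rad/s and ζ = 38.00/(2·22.4) = 0.848.
ω_d = ω_n√(1−ζ²) = 11.9 rad/s. t_p = π/ω_d = 0.265 s.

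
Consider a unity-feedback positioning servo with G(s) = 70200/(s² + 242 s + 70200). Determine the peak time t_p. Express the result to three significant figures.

Matching coefficients with s² + 2ζω_n s + ω_n² gives ω_n² = 70200 ⇒ ω_n = 265 rad/s, and ζ = 242/(2ω_n) = 0.457.
ω_d = 265·√(1 − 0.457²) = 236 rad/s. Then t_p = π/ω_d = 0.0133 s.

t_p ≈ 0.0133 s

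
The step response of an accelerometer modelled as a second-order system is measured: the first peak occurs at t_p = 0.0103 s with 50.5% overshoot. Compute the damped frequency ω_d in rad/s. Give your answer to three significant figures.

t_p = π/ω_d, so ω_d = π/0.0103 = 305 rad/s.

ω_d ≈ 305 rad/s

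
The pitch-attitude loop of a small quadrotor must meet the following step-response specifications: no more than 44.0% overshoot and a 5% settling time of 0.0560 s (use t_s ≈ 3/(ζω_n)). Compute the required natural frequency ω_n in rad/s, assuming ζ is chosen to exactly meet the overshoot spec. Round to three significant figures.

From %OS = 100·exp(−πζ/√(1−ζ²)), invert to get ζ = −ln(OS)/√(π² + ln²(OS)) with OS = 0.440.
−ln 0.440 = 0.8210, so ζ = 0.8210/√(π² + 0.6740) = 0.253.
From t_s ≈ 3/(ζω_n): ω_n = 3/(ζ·t_s) = 3/(0.253·0.0560) = 212 rad/s.

ω_n ≈ 212 rad/s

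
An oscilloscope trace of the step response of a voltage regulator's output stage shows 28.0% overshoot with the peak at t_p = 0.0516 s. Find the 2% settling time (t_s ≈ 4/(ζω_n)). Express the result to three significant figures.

From the overshoot, ζ = −ln(OS)/√(π²+ln²(OS)) = 0.376.
t_p = π/ω_d ⇒ ω_d = 60.9 rad/s; then ω_n = ω_d/√(1−ζ²) = 65.7 rad/s.
t_s ≈ 4/(ζω_n) = 4/(0.376·65.7) = 0.162 s.

t_s ≈ 0.162 s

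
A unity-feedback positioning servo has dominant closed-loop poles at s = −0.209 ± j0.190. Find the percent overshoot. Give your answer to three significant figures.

%OS ≈ 3.16%

With σ = 0.209, ω_d = 0.190: ω_n = √(σ²+ω_d²) = 0.282 rad/s, ζ = σ/ω_n = 0.740.
%OS = 100 e^{−πζ/√(1−ζ²)} with ζ = 0.740 gives 3.16%.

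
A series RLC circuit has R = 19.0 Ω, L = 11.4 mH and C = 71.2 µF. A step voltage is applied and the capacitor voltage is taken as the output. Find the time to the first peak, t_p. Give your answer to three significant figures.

t_p ≈ 0.00428 s

For a series RLC circuit (capacitor voltage as output), ω_n = 1/√(LC) = 1/√(11.4 mH · 71.2 µF) = 1110 rad/s.
ζ = (R/2)·√(C/L) = (19.0/2)·√(71.2 µF/11.4 mH) = 0.751.
The damped frequency ω_d = ω_n√(1−ζ²) = 733 rad/s. t_p = π/ω_d = 0.00428 s.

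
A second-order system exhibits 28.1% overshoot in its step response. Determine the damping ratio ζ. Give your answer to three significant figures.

From %OS = 100·exp(−πζ/√(1−ζ²)), invert to get ζ = −ln(OS)/√(π² + ln²(OS)) with OS = 0.281.
−ln 0.281 = 1.269, so ζ = 1.269/√(π² + 1.611) = 0.375.

ζ ≈ 0.375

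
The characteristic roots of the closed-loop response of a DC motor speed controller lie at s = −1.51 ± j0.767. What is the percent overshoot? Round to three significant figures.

%OS ≈ 0.206%

|pole| = ω_n = √(1.51² + 0.767²) = 1.69 rad/s; ζ = cos θ = σ/ω_n = 0.892.
%OS = 100 e^{−πζ/√(1−ζ²)} with ζ = 0.892 gives 0.206%.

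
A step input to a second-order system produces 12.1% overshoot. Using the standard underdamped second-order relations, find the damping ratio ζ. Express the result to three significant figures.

ζ = −ln(OS)/√(π² + (ln OS)²). With OS = 0.121, ln OS = −2.112 and ζ = 2.112/3.785 = 0.558.

ζ ≈ 0.558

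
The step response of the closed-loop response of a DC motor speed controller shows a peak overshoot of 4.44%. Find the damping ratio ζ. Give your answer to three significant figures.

From %OS = 100·exp(−πζ/√(1−ζ²)), invert to get ζ = −ln(OS)/√(π² + ln²(OS)) with OS = 0.0444.
−ln 0.0444 = 3.115, so ζ = 3.115/√(π² + 9.700) = 0.704.

ζ ≈ 0.704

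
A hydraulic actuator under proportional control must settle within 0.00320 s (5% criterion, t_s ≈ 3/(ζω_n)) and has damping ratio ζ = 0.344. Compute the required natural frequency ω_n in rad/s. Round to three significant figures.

Rearranging t_s ≈ 3/(ζω_n) gives ω_n = 3/(ζ·t_s) = 3/(0.344 × 0.00320) = 2730 rad/s.

ω_n ≈ 2730 rad/s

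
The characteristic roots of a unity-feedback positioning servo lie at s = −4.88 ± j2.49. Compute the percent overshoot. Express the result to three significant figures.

|pole| = ω_n = √(4.88² + 2.49²) = 5.48 rad/s; ζ = cos θ = σ/ω_n = 0.891.
Overshoot: exp(−π·0.891/√(1−0.891²)) = 0.00212, i.e. 0.212%.

%OS ≈ 0.212%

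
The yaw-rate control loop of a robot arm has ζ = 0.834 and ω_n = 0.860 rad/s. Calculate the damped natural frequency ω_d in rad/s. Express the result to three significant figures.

ω_d = ω_n√(1−ζ²) = 0.860·√0.304 = 0.475 rad/s.

ω_d ≈ 0.475 rad/s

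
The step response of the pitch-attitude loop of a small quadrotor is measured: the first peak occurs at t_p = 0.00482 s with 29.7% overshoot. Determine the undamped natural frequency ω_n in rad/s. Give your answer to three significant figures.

ω_n ≈ 699 rad/s

The overshoot fixes ζ = −ln(OS)/√(π²+ln²(OS)) = 0.360.
t_p = π/ω_d ⇒ ω_d = 652 rad/s; then ω_n = ω_d/√(1−ζ²) = 699 rad/s.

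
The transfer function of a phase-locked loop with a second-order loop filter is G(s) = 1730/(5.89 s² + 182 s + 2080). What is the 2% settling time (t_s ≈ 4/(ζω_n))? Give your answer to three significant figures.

t_s ≈ 0.259 s

Dividing through by 5.89: denominator becomes s² + 30.90 s + 353.1.
So ω_n = √353.1 = 18.8 rad/s and ζ = 30.90/(2·18.8) = 0.822.
t_s ≈ 4/(ζω_n) = 0.259 s.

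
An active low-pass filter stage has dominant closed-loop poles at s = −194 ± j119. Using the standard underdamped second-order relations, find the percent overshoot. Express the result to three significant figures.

With σ = 194, ω_d = 119: ω_n = √(σ²+ω_d²) = 228 rad/s, ζ = σ/ω_n = 0.852.
%OS = 100 e^{−πζ/√(1−ζ²)} with ζ = 0.852 gives 0.597%.

%OS ≈ 0.597%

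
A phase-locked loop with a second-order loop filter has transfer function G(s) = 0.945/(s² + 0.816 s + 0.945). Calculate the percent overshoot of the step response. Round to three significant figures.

Matching coefficients with s² + 2ζω_n s + ω_n² gives ω_n² = 0.945 ⇒ ω_n = 0.972 rad/s, and ζ = 0.816/(2ω_n) = 0.420.
Overshoot: exp(−π·0.420/√(1−0.420²)) = 0.234, i.e. 23.4%.

%OS ≈ 23.4%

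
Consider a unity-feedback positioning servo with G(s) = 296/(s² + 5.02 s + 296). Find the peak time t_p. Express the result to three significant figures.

t_p ≈ 0.185 s

Matching coefficients with s² + 2ζω_n s + ω_n² gives ω_n² = 296 ⇒ ω_n = 17.2 rad/s, and ζ = 5.02/(2ω_n) = 0.146.
The damped frequency ω_d = ω_n√(1−ζ²) = 17.0 rad/s. Then t_p = π/ω_d = 0.185 s.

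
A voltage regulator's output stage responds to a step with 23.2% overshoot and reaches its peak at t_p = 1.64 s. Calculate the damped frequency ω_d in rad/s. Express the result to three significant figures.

ω_d ≈ 1.92 rad/s

t_p = π/ω_d, so ω_d = π/1.64 = 1.92 rad/s.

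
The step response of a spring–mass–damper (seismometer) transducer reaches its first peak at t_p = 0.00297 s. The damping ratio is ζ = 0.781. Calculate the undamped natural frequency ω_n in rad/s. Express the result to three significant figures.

Peak time t_p = π/ω_d, so ω_d = π/t_p = π/0.00297 = 1060 rad/s.
ω_n = ω_d/√(1−ζ²) = 1060/√0.390 = 1690 rad/s.

ω_n ≈ 1690 rad/s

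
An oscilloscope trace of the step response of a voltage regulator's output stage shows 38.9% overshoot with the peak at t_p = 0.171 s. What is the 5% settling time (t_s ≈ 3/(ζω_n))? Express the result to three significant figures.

ζ from %OS: ζ = |ln 0.389|/√(π²+ln²0.389) = 0.288.
From t_p = π/ω_d, ω_d = π/0.171 = 18.4 rad/s, so ω_n = ω_d/√(1−ζ²) = 19.2 rad/s.
t_s ≈ 3/(ζω_n) = 3/(0.288·19.2) = 0.543 s.

t_s ≈ 0.543 s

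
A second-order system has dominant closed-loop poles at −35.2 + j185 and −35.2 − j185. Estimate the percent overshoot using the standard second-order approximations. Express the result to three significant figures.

With σ = 35.2, ω_d = 185: ω_n = √(σ²+ω_d²) = 188 rad/s, ζ = σ/ω_n = 0.187.
%OS = 100·exp(−πζ/√(1−ζ²)) = 55.0%.

%OS ≈ 55.0%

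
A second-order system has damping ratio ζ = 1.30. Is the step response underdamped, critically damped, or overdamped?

Since ζ = 1.30 > 1, the system is overdamped.

overdamped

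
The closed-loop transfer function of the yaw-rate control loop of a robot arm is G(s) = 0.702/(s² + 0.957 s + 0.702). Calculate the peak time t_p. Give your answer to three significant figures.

t_p ≈ 4.57 s

Comparing the denominator to s² + 2ζω_n s + ω_n²: ω_n = √0.702 = 0.838 rad/s, and 2ζω_n = 0.957 so ζ = 0.957/(2·0.838) = 0.571.
ω_d = ω_n√(1−ζ²) = 0.688 rad/s. Then t_p = π/ω_d = 4.57 s.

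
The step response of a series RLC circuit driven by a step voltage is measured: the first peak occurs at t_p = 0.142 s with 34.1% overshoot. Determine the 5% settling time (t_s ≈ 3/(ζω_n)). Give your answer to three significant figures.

t_s ≈ 0.396 s

ζ from %OS: ζ = |ln 0.341|/√(π²+ln²0.341) = 0.324.
t_p = π/ω_d ⇒ ω_d = 22.1 rad/s; then ω_n = ω_d/√(1−ζ²) = 23.4 rad/s.
t_s ≈ 3/(ζω_n) = 3/(0.324·23.4) = 0.396 s.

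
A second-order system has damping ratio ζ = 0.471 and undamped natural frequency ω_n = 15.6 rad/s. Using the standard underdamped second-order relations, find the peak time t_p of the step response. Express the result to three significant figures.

The damped frequency is ω_d = ω_n√(1−ζ²) = 15.6·√(1−0.222) = 13.8 rad/s.
Peak time t_p = π/ω_d = π/13.8 = 0.228 s.

t_p ≈ 0.228 s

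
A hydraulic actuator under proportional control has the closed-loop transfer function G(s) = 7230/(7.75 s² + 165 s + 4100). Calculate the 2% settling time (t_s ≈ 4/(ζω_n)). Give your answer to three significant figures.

t_s ≈ 0.376 s

Dividing through by 7.75: denominator becomes s² + 21.29 s + 529.0.
So ω_n = √529.0 = 23.0 rad/s and ζ = 21.29/(2·23.0) = 0.463.
t_s ≈ 4/(ζω_n) = 0.376 s.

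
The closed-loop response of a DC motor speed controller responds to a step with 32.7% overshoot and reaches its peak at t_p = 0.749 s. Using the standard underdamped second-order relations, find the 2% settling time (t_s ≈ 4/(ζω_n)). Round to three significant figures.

ζ from %OS: ζ = |ln 0.327|/√(π²+ln²0.327) = 0.335.
From t_p = π/ω_d, ω_d = π/0.749 = 4.19 rad/s, so ω_n = ω_d/√(1−ζ²) = 4.45 rad/s.
t_s ≈ 4/(ζω_n) = 4/(0.335·4.45) = 2.68 s.

t_s ≈ 2.68 s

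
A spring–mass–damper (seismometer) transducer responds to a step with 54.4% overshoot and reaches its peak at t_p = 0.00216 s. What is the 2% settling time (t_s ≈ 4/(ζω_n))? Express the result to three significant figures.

t_s ≈ 0.0142 s

ζ from %OS: ζ = |ln 0.544|/√(π²+ln²0.544) = 0.190.
From t_p = π/ω_d, ω_d = π/0.00216 = 1450 rad/s, so ω_n = ω_d/√(1−ζ²) = 1480 rad/s.
t_s ≈ 4/(ζω_n) = 4/(0.190·1480) = 0.0142 s.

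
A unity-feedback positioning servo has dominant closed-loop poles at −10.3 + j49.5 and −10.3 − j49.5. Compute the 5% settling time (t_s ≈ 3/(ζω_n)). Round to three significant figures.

t_s ≈ 0.291 s

For poles at −σ ± jω_d, ζω_n = σ = 10.3, so t_s ≈ 3/σ = 0.291 s.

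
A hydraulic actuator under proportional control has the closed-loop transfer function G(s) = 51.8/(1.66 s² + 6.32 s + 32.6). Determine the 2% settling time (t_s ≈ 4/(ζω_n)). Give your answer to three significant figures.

t_s ≈ 2.10 s

Dividing through by 1.66: denominator becomes s² + 3.807 s + 19.64.
So ω_n = √19.64 = 4.43 rad/s and ζ = 3.807/(2·4.43) = 0.430.
t_s ≈ 4/(ζω_n) = 2.10 s.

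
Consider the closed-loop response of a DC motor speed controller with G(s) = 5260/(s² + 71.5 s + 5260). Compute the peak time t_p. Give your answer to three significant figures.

Comparing the denominator to s² + 2ζω_n s + ω_n²: ω_n = √5260 = 72.5 rad/s, and 2ζω_n = 71.5 so ζ = 71.5/(2·72.5) = 0.493.
The damped frequency ω_d = ω_n√(1−ζ²) = 63.1 rad/s. Then t_p = π/ω_d = 0.0498 s.

t_p ≈ 0.0498 s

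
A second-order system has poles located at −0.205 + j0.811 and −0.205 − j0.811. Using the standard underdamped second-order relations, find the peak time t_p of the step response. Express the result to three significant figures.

t_p ≈ 3.87 s

t_p = π/ω_d with ω_d = 0.811 (the imaginary part), so t_p = 3.87 s.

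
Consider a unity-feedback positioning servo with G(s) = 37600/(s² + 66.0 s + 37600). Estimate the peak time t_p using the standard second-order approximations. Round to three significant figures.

ω_n = √37600 = 194 rad/s; ζ = 66.0/(2·194) = 0.170.
ω_d = ω_n√(1−ζ²) = 191 rad/s. Then t_p = π/ω_d = 0.0164 s.

t_p ≈ 0.0164 s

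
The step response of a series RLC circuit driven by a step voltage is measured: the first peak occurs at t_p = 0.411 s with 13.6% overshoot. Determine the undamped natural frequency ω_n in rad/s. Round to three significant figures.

ω_n ≈ 9.05 rad/s

From the overshoot, ζ = −ln(OS)/√(π²+ln²(OS)) = 0.536.
t_p = π/ω_d ⇒ ω_d = 7.64 rad/s; then ω_n = ω_d/√(1−ζ²) = 9.05 rad/s.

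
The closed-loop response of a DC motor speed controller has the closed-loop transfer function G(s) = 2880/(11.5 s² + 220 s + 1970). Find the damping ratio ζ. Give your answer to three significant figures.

ζ ≈ 0.731

Dividing through by 11.5: denominator becomes s² + 19.13 s + 171.3.
So ω_n = √171.3 = 13.1 rad/s and ζ = 19.13/(2·13.1) = 0.731.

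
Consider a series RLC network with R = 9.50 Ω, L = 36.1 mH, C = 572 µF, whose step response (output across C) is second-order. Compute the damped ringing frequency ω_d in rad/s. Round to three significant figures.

For a series RLC circuit (capacitor voltage as output), ω_n = 1/√(LC) = 1/√(36.1 mH · 572 µF) = 220 rad/s.
ζ = (R/2)·√(C/L) = (9.50/2)·√(572 µF/36.1 mH) = 0.598.
The damped frequency ω_d = ω_n√(1−ζ²) = 176 rad/s.

ω_d ≈ 176 rad/s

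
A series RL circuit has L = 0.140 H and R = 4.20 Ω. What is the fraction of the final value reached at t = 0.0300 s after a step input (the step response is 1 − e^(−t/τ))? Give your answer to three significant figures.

y/y_∞ ≈ 0.593

τ = L/R = 0.140/4.20 = 0.0333 s.
y(t)/y_∞ = 1 − e^(−t/τ) = 1 − e^(−0.0300/0.0333) = 1 − e^(−0.900) = 0.593.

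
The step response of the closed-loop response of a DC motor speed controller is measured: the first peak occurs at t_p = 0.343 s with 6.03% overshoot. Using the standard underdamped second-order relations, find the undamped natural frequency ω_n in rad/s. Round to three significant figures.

The overshoot fixes ζ = −ln(OS)/√(π²+ln²(OS)) = 0.666.
t_p = π/ω_d ⇒ ω_d = 9.16 rad/s; then ω_n = ω_d/√(1−ζ²) = 12.3 rad/s.

ω_n ≈ 12.3 rad/s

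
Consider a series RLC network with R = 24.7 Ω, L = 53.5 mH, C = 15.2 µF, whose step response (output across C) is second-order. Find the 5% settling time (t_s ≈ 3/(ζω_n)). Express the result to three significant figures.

t_s ≈ 0.0130 s

For a series RLC circuit (capacitor voltage as output), ω_n = 1/√(LC) = 1/√(53.5 mH · 15.2 µF) = 1110 rad/s.
ζ = (R/2)·√(C/L) = (24.7/2)·√(15.2 µF/53.5 mH) = 0.208.
t_s ≈ 3/(ζω_n) = 0.0130 s.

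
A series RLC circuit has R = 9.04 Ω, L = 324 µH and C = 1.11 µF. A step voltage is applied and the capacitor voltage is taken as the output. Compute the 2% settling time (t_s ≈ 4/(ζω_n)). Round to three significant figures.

t_s ≈ 0.000287 s

For a series RLC circuit (capacitor voltage as output), ω_n = 1/√(LC) = 1/√(324 µH · 1.11 µF) = 52700 rad/s.
ζ = (R/2)·√(C/L) = (9.04/2)·√(1.11 µF/324 µH) = 0.265.
t_s ≈ 4/(ζω_n) = 0.000287 s.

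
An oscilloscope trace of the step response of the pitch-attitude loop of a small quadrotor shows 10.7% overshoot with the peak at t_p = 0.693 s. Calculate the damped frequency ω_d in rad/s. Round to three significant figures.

t_p = π/ω_d, so ω_d = π/0.693 = 4.53 rad/s.

ω_d ≈ 4.53 rad/s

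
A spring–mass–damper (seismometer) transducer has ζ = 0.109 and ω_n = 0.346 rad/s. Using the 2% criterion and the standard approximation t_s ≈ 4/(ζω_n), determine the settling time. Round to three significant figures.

t_s ≈ 106 s

t_s ≈ 4/(ζω_n) = 4/(0.109 × 0.346) = 106 s.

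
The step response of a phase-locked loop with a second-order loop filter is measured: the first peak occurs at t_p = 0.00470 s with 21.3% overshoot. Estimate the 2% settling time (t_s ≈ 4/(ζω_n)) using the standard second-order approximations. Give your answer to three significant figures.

t_s ≈ 0.0122 s

From the overshoot, ζ = −ln(OS)/√(π²+ln²(OS)) = 0.442.
From t_p = π/ω_d, ω_d = π/0.00470 = 668 rad/s, so ω_n = ω_d/√(1−ζ²) = 745 rad/s.
t_s ≈ 4/(ζω_n) = 4/(0.442·745) = 0.0122 s.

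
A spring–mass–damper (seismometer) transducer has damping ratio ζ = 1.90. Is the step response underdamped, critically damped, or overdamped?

Since ζ = 1.90 > 1, the system is overdamped.

overdamped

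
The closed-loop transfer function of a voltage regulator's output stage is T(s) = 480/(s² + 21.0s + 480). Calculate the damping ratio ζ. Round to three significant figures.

ζ ≈ 0.479

ω_n = √480 = 21.9 rad/s; ζ = 21.0/(2·21.9) = 0.479.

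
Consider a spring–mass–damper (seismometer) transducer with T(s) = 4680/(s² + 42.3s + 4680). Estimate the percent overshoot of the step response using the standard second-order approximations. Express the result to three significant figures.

Matching coefficients with s² + 2ζω_n s + ω_n² gives ω_n² = 4680 ⇒ ω_n = 68.4 rad/s, and ζ = 42.3/(2ω_n) = 0.309.
%OS = 100·exp(−πζ/√(1−ζ²)) = 36.0%.

%OS ≈ 36.0%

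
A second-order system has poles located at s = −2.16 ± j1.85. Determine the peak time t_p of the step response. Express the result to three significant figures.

t_p = π/ω_d with ω_d = 1.85 (the imaginary part), so t_p = 1.70 s.

t_p ≈ 1.70 s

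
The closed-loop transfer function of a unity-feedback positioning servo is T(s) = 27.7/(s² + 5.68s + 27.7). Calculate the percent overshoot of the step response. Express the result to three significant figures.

%OS ≈ 13.4%

ω_n = √27.7 = 5.26 rad/s; ζ = 5.68/(2·5.26) = 0.540.
%OS = 100 e^{−πζ/√(1−ζ²)} with ζ = 0.540 gives 13.4%.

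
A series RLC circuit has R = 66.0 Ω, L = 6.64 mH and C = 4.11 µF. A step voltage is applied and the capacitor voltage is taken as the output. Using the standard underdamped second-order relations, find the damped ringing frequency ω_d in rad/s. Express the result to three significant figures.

For a series RLC circuit (capacitor voltage as output), ω_n = 1/√(LC) = 1/√(6.64 mH · 4.11 µF) = 6050 rad/s.
ζ = (R/2)·√(C/L) = (66.0/2)·√(4.11 µF/6.64 mH) = 0.821.
The damped frequency ω_d = ω_n√(1−ζ²) = 3460 rad/s.

ω_d ≈ 3460 rad/s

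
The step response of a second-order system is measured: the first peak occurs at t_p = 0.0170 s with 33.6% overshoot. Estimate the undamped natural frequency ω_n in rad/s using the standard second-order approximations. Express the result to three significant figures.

The overshoot fixes ζ = −ln(OS)/√(π²+ln²(OS)) = 0.328.
From t_p = π/ω_d, ω_d = π/0.0170 = 185 rad/s, so ω_n = ω_d/√(1−ζ²) = 196 rad/s.

ω_n ≈ 196 rad/s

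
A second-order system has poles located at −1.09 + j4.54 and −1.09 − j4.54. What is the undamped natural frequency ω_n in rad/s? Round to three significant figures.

The poles are at −σ ± jω_d with σ = 1.09 and ω_d = 4.54, so ω_n = √(σ²+ω_d²) = 4.67 rad/s and ζ = σ/ω_n = 0.233.

ω_n ≈ 4.67 rad/s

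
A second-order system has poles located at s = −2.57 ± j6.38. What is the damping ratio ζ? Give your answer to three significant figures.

ζ ≈ 0.374

|pole| = ω_n = √(2.57² + 6.38²) = 6.88 rad/s; ζ = cos θ = σ/ω_n = 0.374.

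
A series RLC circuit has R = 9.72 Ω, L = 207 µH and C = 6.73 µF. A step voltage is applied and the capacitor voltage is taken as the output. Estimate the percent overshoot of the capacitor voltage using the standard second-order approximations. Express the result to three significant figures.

%OS ≈ 0.330%

For a series RLC circuit (capacitor voltage as output), ω_n = 1/√(LC) = 1/√(207 µH · 6.73 µF) = 26800 rad/s.
ζ = (R/2)·√(C/L) = (9.72/2)·√(6.73 µF/207 µH) = 0.876.
%OS = 100·exp(−πζ/√(1−ζ²)) = 0.330%.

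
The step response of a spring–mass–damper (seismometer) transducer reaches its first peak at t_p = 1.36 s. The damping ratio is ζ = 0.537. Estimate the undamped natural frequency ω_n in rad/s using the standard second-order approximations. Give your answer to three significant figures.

Peak time t_p = π/ω_d, so ω_d = π/t_p = π/1.36 = 2.31 rad/s.
ω_n = ω_d/√(1−ζ²) = 2.31/√0.712 = 2.74 rad/s.

ω_n ≈ 2.74 rad/s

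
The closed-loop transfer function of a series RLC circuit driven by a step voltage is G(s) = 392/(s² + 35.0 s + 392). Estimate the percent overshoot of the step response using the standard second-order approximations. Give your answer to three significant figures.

%OS ≈ 0.264%

ω_n = √392 = 19.8 rad/s; ζ = 35.0/(2·19.8) = 0.884.
%OS = 100 e^{−πζ/√(1−ζ²)} with ζ = 0.884 gives 0.264%.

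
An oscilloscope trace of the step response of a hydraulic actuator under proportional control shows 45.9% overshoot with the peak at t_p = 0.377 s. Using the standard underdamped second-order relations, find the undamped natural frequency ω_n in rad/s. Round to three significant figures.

From the overshoot, ζ = −ln(OS)/√(π²+ln²(OS)) = 0.241.
From t_p = π/ω_d, ω_d = π/0.377 = 8.33 rad/s, so ω_n = ω_d/√(1−ζ²) = 8.59 rad/s.

ω_n ≈ 8.59 rad/s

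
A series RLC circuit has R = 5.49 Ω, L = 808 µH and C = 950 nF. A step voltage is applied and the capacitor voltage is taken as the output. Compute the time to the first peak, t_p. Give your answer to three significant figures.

For a series RLC circuit (capacitor voltage as output), ω_n = 1/√(LC) = 1/√(808 µH · 950 nF) = 36100 rad/s.
ζ = (R/2)·√(C/L) = (5.49/2)·√(950 nF/808 µH) = 0.0941.
ω_d = ω_n√(1−ζ²) = 35900 rad/s. t_p = π/ω_d = 0.0000874 s.

t_p ≈ 0.0000874 s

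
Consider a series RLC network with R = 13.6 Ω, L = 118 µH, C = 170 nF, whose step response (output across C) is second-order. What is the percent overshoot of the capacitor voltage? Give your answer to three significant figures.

%OS ≈ 43.2%

For a series RLC circuit (capacitor voltage as output), ω_n = 1/√(LC) = 1/√(118 µH · 170 nF) = 223000 rad/s.
ζ = (R/2)·√(C/L) = (13.6/2)·√(170 nF/118 µH) = 0.258.
Overshoot: exp(−π·0.258/√(1−0.258²)) = 0.432, i.e. 43.2%.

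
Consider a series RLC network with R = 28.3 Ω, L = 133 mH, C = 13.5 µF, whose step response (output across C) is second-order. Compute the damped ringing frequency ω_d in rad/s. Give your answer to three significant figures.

ω_d ≈ 739 rad/s

For a series RLC circuit (capacitor voltage as output), ω_n = 1/√(LC) = 1/√(133 mH · 13.5 µF) = 746 rad/s.
ζ = (R/2)·√(C/L) = (28.3/2)·√(13.5 µF/133 mH) = 0.143.
ω_d = 746·√(1 − 0.143²) = 739 rad/s.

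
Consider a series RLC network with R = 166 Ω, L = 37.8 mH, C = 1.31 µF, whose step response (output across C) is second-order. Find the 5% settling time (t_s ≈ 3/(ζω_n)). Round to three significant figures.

For a series RLC circuit (capacitor voltage as output), ω_n = 1/√(LC) = 1/√(37.8 mH · 1.31 µF) = 4490 rad/s.
ζ = (R/2)·√(C/L) = (166/2)·√(1.31 µF/37.8 mH) = 0.489.
t_s ≈ 3/(ζω_n) = 0.00137 s.

t_s ≈ 0.00137 s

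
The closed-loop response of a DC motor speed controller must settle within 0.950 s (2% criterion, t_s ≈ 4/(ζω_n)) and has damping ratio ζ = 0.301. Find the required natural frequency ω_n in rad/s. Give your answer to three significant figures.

ω_n ≈ 14.0 rad/s

Rearranging t_s ≈ 4/(ζω_n) gives ω_n = 4/(ζ·t_s) = 4/(0.301 × 0.950) = 14.0 rad/s.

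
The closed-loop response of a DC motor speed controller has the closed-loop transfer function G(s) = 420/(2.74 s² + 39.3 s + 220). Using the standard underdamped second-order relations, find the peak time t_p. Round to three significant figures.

Dividing through by 2.74: denominator becomes s² + 14.34 s + 80.29.
So ω_n = √80.29 = 8.96 rad/s and ζ = 14.34/(2·8.96) = 0.800.
ω_d = 8.96·√(1 − 0.800²) = 5.37 rad/s. t_p = π/ω_d = 0.585 s.

t_p ≈ 0.585 s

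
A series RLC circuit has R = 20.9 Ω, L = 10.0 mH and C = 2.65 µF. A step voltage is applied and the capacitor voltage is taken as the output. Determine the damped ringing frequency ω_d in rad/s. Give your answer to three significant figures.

For a series RLC circuit (capacitor voltage as output), ω_n = 1/√(LC) = 1/√(10.0 mH · 2.65 µF) = 6140 rad/s.
ζ = (R/2)·√(C/L) = (20.9/2)·√(2.65 µF/10.0 mH) = 0.170.
The damped frequency ω_d = ω_n√(1−ζ²) = 6050 rad/s.

ω_d ≈ 6050 rad/s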